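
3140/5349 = 3140/5349 = 0.59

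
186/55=3+21/55  =  3.38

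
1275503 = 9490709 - 8215206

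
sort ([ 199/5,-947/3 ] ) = [ - 947/3 , 199/5] 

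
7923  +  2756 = 10679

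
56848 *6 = 341088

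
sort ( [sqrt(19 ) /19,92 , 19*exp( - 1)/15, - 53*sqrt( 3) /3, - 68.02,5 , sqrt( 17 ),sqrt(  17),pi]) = [ - 68.02,-53*sqrt (3 )/3, sqrt( 19) /19, 19*exp( - 1 ) /15, pi,sqrt( 17),sqrt(17),5, 92 ]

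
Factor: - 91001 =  - 17^1*53^1 * 101^1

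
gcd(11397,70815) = 3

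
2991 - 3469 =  - 478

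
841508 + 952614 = 1794122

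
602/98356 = 301/49178= 0.01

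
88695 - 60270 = 28425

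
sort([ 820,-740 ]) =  [ - 740,  820 ]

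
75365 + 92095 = 167460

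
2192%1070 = 52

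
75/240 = 5/16 = 0.31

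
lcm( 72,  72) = 72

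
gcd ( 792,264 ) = 264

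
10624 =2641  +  7983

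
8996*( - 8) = -71968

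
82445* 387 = 31906215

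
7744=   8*968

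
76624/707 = 108 + 268/707  =  108.38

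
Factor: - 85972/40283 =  - 2^2*21493^1*40283^( - 1)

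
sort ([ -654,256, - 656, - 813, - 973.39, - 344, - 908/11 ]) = [ - 973.39, - 813, - 656, - 654,  -  344,-908/11,256]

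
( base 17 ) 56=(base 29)34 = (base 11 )83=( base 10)91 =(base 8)133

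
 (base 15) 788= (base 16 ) 6A7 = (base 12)B9B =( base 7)4652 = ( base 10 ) 1703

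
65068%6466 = 408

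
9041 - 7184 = 1857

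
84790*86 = 7291940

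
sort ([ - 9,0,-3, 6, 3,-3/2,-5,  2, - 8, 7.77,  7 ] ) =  [ - 9,- 8, - 5, - 3, - 3/2, 0,2, 3,6, 7,7.77]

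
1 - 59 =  - 58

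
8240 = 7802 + 438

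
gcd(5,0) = 5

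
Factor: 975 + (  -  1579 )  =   - 604 = - 2^2*151^1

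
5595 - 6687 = -1092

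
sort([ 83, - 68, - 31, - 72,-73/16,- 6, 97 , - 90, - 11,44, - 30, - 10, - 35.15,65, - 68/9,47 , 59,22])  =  [  -  90, - 72,-68, - 35.15, - 31, - 30, - 11, - 10, - 68/9, - 6, - 73/16, 22,  44,47, 59,  65, 83, 97] 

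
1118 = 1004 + 114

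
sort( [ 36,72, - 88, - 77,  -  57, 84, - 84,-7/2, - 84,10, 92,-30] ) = [-88,- 84,-84,-77, - 57,- 30,  -  7/2,10,36,  72 , 84,92 ] 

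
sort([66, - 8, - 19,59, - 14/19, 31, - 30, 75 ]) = [ - 30, - 19, - 8, - 14/19,31, 59, 66,  75]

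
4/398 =2/199 = 0.01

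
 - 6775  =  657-7432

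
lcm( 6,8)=24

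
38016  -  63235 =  - 25219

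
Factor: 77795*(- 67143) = - 5223389685 = - 3^1 * 5^1 *15559^1 *22381^1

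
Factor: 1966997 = 47^1*41851^1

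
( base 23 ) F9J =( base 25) D1B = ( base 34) 721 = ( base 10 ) 8161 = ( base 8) 17741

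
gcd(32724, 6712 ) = 4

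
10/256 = 5/128 = 0.04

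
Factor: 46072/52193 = 2^3*13^1*19^( - 1 )*41^( - 1 )*67^( - 1 ) * 443^1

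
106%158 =106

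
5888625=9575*615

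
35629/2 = 35629/2 = 17814.50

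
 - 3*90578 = - 271734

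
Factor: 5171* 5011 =5011^1*5171^1  =  25911881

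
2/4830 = 1/2415= 0.00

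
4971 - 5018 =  - 47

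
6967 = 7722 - 755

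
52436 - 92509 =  - 40073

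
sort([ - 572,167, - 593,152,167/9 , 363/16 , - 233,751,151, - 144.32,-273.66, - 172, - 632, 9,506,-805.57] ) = [ - 805.57, - 632, - 593 , - 572, - 273.66,-233, - 172, - 144.32,9,167/9, 363/16,151, 152 , 167,506,  751 ]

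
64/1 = 64 =64.00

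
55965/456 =122 + 111/152  =  122.73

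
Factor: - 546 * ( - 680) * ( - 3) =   -  2^4*3^2 * 5^1 * 7^1*13^1 * 17^1 = - 1113840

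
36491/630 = 5213/90=57.92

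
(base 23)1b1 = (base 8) 1417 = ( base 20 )1j3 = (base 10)783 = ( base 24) 18F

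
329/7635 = 329/7635 = 0.04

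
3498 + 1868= 5366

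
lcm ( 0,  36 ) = 0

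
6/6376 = 3/3188 = 0.00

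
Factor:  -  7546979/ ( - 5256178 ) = 2^( - 1 )*11^1 *686089^1 * 2628089^( - 1) 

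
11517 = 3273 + 8244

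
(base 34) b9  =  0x17f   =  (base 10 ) 383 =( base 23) gf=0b101111111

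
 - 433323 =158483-591806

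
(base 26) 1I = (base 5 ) 134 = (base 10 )44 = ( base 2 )101100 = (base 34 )1a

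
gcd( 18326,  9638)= 2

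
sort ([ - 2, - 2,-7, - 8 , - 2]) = [-8,-7,  -  2, - 2, - 2]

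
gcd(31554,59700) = 6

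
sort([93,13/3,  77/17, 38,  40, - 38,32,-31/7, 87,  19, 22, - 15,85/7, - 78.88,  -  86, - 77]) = [  -  86,  -  78.88 , - 77,-38, - 15, - 31/7,  13/3,77/17, 85/7,19,22,32 , 38,  40, 87,93 ]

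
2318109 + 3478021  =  5796130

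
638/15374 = 319/7687 = 0.04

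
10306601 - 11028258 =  - 721657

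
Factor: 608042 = 2^1 * 304021^1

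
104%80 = 24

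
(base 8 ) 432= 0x11A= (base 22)CI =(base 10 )282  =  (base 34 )8a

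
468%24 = 12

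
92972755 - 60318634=32654121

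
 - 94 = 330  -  424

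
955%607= 348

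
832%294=244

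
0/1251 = 0 =0.00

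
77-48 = 29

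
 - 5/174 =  - 5/174 = - 0.03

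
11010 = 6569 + 4441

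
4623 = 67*69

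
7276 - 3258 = 4018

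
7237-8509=-1272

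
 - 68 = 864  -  932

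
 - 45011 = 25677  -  70688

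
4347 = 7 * 621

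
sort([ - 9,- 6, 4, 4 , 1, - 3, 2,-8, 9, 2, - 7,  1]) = [  -  9 , - 8, - 7, - 6, - 3,1, 1,2, 2, 4,4, 9]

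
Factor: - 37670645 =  - 5^1*569^1*13241^1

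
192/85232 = 12/5327= 0.00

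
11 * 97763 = 1075393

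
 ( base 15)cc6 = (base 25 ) 4fb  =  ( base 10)2886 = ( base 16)B46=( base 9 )3856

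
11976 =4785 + 7191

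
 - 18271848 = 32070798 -50342646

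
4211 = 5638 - 1427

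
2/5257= 2/5257 = 0.00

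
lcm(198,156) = 5148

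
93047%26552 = 13391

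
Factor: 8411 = 13^1 *647^1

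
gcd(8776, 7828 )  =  4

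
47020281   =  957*49133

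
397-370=27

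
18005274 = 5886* 3059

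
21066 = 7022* 3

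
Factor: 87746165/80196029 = 5^1*13^1*61^( - 1) *229^ (  -  1 )*5741^( - 1 )*1349941^1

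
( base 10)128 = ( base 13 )9B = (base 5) 1003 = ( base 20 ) 68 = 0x80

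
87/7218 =29/2406 = 0.01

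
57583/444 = 129 + 307/444 = 129.69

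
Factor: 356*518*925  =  170577400 = 2^3*5^2 * 7^1*37^2*89^1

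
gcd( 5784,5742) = 6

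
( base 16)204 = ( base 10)516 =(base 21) 13c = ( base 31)gk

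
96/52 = 1 + 11/13 = 1.85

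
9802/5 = 1960 + 2/5=   1960.40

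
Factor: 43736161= 7^1*6248023^1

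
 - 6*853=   -  5118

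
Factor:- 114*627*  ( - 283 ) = 2^1*3^2* 11^1 * 19^2*283^1 = 20228274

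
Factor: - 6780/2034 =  - 2^1*3^(-1 )*5^1= - 10/3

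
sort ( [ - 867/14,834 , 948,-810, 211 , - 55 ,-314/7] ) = [-810,-867/14, - 55, - 314/7, 211, 834,948] 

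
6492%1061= 126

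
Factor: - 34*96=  - 2^6*3^1*17^1= - 3264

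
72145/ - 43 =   -  1678+9/43 = - 1677.79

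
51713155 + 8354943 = 60068098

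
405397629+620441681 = 1025839310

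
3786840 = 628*6030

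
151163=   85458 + 65705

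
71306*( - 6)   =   - 427836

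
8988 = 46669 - 37681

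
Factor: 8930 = 2^1*5^1*19^1*47^1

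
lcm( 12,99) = 396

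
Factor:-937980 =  - 2^2*3^5*5^1 *193^1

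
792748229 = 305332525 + 487415704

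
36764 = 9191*4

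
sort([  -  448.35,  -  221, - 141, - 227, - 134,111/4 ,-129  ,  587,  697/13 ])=[ - 448.35, - 227 , - 221, - 141,  -  134, -129,111/4,697/13,  587]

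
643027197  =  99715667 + 543311530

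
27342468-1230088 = 26112380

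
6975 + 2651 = 9626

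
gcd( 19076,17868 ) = 4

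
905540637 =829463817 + 76076820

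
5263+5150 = 10413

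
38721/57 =12907/19=679.32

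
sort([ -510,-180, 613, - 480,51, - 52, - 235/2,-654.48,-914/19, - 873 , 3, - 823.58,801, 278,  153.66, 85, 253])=[ - 873, - 823.58, - 654.48,-510,-480,-180,-235/2,-52,-914/19,3,51, 85, 153.66, 253, 278, 613,801] 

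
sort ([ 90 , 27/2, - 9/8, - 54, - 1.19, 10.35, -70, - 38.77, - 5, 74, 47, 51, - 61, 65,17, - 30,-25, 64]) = [  -  70, - 61, - 54,-38.77, - 30,-25 , - 5, - 1.19, - 9/8,10.35,27/2, 17,47,51,64, 65,74,  90] 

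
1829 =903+926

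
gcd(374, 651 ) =1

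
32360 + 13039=45399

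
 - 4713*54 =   -  254502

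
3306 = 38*87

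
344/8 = 43 = 43.00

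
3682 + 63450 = 67132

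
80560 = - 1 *( - 80560)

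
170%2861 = 170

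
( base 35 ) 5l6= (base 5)204431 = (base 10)6866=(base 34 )5VW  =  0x1ad2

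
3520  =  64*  55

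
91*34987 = 3183817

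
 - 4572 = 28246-32818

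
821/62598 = 821/62598 = 0.01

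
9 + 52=61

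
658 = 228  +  430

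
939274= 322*2917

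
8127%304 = 223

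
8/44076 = 2/11019 = 0.00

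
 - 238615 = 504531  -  743146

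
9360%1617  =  1275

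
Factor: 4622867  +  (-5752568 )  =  -1129701   =  - 3^1 * 17^2*1303^1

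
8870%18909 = 8870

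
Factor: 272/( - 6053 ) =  - 2^4*17^1 *6053^( - 1 )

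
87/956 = 87/956 = 0.09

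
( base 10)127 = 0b1111111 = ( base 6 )331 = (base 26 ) 4n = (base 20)67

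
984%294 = 102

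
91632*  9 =824688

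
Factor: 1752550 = 2^1 * 5^2*35051^1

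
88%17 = 3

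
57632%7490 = 5202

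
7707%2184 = 1155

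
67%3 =1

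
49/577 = 49/577  =  0.08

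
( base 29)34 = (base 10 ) 91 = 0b1011011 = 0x5B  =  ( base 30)31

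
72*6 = 432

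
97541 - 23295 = 74246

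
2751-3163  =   - 412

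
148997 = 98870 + 50127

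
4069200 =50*81384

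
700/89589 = 700/89589 = 0.01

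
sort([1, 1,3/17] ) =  [ 3/17 , 1,1]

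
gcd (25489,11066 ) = 1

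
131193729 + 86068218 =217261947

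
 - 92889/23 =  - 92889/23 = - 4038.65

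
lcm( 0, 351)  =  0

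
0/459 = 0  =  0.00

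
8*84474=675792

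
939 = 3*313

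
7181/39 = 184 + 5/39 = 184.13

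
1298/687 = 1298/687 =1.89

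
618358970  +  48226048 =666585018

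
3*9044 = 27132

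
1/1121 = 1/1121  =  0.00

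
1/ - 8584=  - 1 + 8583/8584 =-0.00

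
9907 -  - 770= 10677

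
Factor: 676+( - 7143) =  - 6467 = - 29^1*223^1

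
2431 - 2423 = 8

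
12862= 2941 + 9921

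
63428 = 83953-20525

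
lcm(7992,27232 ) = 735264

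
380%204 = 176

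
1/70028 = 1/70028 = 0.00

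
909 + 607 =1516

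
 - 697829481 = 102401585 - 800231066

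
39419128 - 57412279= - 17993151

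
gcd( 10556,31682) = 14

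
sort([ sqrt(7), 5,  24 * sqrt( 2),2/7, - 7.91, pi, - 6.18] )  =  [ - 7.91, - 6.18, 2/7,sqrt( 7),  pi,5,24*sqrt( 2 ) ]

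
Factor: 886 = 2^1 * 443^1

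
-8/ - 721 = 8/721 = 0.01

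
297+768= 1065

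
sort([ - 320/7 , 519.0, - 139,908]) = [ - 139,  -  320/7 , 519.0, 908 ] 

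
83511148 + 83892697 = 167403845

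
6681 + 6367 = 13048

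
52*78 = 4056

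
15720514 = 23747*662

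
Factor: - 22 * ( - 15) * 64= 21120 = 2^7*3^1*5^1*11^1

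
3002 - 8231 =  - 5229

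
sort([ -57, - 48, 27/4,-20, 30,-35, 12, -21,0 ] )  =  [ - 57, - 48,  -  35,-21,-20,0,27/4,12,30 ] 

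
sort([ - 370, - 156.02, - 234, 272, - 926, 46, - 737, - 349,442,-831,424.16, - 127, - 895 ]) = [ - 926  , -895,-831,  -  737, - 370 , - 349, - 234,-156.02 ,  -  127, 46 , 272,424.16, 442 ] 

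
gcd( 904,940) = 4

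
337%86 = 79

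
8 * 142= 1136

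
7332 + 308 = 7640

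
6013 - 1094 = 4919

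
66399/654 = 101 + 115/218 =101.53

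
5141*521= 2678461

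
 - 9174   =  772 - 9946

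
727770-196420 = 531350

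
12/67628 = 3/16907= 0.00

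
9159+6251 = 15410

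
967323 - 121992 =845331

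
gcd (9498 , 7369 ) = 1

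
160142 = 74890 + 85252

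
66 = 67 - 1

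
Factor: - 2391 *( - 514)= 1228974 = 2^1*3^1*257^1*797^1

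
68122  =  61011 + 7111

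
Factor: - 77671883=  - 77671883^1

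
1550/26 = 775/13 = 59.62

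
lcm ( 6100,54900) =54900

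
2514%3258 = 2514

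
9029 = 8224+805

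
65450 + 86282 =151732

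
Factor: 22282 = 2^1 * 13^1*857^1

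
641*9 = 5769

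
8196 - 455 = 7741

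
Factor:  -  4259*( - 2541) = 10822119= 3^1*7^1 * 11^2 * 4259^1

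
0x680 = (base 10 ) 1664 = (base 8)3200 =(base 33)1HE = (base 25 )2GE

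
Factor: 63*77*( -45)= - 218295 = - 3^4 * 5^1*7^2*11^1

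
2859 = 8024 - 5165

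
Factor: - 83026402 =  - 2^1*17^1*349^1 * 6997^1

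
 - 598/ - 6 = 299/3 = 99.67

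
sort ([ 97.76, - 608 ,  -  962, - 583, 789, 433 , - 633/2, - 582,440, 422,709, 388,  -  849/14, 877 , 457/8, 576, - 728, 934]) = [-962, - 728, - 608, - 583, - 582, - 633/2, - 849/14,457/8, 97.76, 388, 422, 433, 440, 576 , 709,789,  877, 934] 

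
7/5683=7/5683 =0.00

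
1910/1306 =1 + 302/653  =  1.46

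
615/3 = 205 =205.00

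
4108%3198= 910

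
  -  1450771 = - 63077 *23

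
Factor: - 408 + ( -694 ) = - 2^1*19^1*29^1 = - 1102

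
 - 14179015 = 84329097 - 98508112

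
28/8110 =14/4055 = 0.00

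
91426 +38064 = 129490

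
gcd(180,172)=4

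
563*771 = 434073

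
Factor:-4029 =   -  3^1*17^1 * 79^1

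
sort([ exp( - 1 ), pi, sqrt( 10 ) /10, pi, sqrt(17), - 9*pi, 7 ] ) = [ - 9*pi,sqrt(10)/10,exp( - 1) , pi,pi, sqrt ( 17), 7 ] 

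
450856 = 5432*83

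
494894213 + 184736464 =679630677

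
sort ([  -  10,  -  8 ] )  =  [ - 10, - 8 ]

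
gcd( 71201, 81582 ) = 1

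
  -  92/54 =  - 46/27= - 1.70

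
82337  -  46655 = 35682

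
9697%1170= 337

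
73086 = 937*78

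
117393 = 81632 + 35761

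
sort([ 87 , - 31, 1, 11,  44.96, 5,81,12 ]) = [ - 31,1, 5 , 11,12,44.96, 81,87 ] 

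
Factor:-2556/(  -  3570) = 426/595 = 2^1*3^1*5^( - 1)*7^(-1 )*17^(-1)*71^1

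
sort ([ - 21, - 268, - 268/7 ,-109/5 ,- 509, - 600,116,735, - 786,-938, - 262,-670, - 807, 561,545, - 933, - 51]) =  [  -  938,-933, - 807,-786, - 670,- 600, - 509, - 268, - 262,  -  51, - 268/7 , - 109/5, - 21,116,545, 561, 735]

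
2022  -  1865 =157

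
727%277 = 173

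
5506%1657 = 535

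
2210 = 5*442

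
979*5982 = 5856378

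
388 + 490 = 878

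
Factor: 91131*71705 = 6534548355 = 3^1*5^1 * 37^1*821^1 * 14341^1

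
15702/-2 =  - 7851/1=- 7851.00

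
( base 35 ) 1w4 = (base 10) 2349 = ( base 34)213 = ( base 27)360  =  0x92D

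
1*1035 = 1035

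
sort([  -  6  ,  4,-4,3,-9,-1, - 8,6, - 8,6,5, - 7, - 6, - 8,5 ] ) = [ - 9,-8, - 8, - 8, - 7, - 6,-6, - 4,-1,3,  4,5 , 5, 6,6]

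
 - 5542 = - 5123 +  - 419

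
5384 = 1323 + 4061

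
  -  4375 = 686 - 5061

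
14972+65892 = 80864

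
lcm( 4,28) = 28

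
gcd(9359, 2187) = 1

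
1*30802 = 30802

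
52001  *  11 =572011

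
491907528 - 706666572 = -214759044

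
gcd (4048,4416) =368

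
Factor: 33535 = 5^1*19^1*353^1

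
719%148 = 127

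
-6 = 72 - 78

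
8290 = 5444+2846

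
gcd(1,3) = 1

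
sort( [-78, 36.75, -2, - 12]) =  [ - 78, - 12 , - 2, 36.75 ]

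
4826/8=2413/4 = 603.25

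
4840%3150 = 1690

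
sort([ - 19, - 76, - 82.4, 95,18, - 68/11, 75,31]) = [ - 82.4, - 76, - 19, - 68/11, 18, 31, 75, 95]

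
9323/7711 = 1 + 1612/7711 = 1.21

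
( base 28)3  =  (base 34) 3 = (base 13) 3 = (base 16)3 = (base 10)3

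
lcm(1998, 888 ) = 7992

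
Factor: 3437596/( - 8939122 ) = -2^1*37^1*23227^1*4469561^( - 1)= - 1718798/4469561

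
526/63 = 8 + 22/63 = 8.35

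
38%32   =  6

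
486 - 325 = 161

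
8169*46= 375774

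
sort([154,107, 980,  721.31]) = [ 107, 154,721.31,980] 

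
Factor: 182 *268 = 2^3*7^1 * 13^1 * 67^1= 48776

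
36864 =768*48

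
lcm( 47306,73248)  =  2270688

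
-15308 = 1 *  (-15308 ) 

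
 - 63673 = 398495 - 462168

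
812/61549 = 812/61549 = 0.01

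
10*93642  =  936420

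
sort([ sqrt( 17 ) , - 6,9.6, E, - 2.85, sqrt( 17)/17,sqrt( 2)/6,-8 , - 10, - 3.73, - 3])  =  [ - 10, - 8, - 6, - 3.73 , - 3,-2.85,  sqrt( 2) /6, sqrt( 17 )/17, E, sqrt(  17),9.6 ]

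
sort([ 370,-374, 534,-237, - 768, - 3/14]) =[ - 768, - 374, - 237, - 3/14, 370, 534] 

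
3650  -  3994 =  - 344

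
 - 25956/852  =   - 2163/71 = - 30.46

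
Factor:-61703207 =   -  733^1*84179^1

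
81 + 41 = 122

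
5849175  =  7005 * 835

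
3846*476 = 1830696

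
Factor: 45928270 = 2^1*5^1*4592827^1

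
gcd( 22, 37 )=1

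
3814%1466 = 882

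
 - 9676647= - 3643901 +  - 6032746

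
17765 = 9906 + 7859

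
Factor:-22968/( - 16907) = 72/53= 2^3 * 3^2* 53^( - 1)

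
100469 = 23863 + 76606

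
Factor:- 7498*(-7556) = 56654888 =2^3 * 23^1*163^1*1889^1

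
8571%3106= 2359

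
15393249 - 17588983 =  - 2195734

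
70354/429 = 70354/429  =  164.00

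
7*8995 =62965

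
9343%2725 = 1168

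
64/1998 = 32/999 = 0.03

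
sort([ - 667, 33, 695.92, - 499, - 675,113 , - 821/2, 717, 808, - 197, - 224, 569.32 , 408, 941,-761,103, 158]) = [ - 761, - 675, - 667, - 499, -821/2, - 224, - 197,33, 103 , 113, 158,408, 569.32, 695.92, 717, 808, 941]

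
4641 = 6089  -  1448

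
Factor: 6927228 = 2^2 * 3^3*7^3 *11^1*17^1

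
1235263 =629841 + 605422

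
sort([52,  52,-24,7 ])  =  [ - 24,7,  52,52]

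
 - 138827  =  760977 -899804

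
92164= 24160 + 68004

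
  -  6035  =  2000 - 8035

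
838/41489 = 838/41489 = 0.02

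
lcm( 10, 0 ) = 0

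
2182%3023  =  2182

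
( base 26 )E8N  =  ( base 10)9695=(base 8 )22737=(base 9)14262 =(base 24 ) GJN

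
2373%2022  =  351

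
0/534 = 0 = 0.00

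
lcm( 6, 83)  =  498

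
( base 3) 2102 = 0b1000001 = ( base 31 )23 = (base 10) 65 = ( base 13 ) 50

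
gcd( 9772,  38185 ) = 7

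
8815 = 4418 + 4397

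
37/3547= 37/3547 = 0.01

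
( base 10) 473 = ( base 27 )HE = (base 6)2105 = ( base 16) 1D9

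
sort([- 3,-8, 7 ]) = [  -  8,  -  3,7 ]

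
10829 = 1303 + 9526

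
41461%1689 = 925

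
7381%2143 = 952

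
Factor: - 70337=-37^1*1901^1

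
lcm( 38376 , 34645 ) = 2494440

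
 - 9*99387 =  - 894483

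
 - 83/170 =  - 83/170 = - 0.49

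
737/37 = 19 + 34/37 = 19.92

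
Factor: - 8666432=-2^6*19^1*7127^1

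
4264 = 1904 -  - 2360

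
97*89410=8672770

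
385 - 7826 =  -7441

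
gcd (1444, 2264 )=4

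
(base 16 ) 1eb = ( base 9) 605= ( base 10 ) 491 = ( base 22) 107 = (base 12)34b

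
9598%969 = 877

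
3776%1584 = 608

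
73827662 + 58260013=132087675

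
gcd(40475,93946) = 1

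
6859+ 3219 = 10078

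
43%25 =18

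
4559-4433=126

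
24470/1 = 24470 = 24470.00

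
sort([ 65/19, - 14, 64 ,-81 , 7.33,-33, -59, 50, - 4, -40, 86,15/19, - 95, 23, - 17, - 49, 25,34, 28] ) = [-95, - 81, - 59, -49, - 40 ,-33, - 17,-14,-4,15/19, 65/19, 7.33, 23, 25,28, 34, 50, 64, 86] 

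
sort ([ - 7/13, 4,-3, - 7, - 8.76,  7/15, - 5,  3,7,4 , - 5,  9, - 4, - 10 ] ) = [ - 10, - 8.76 , - 7, - 5 , - 5, - 4 , - 3, - 7/13, 7/15 , 3,4,4, 7,9 ] 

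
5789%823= 28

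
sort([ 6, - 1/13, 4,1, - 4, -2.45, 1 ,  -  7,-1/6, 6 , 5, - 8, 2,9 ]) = [ - 8, - 7,-4 , - 2.45, - 1/6,- 1/13,  1,  1, 2 , 4 , 5, 6,6 , 9] 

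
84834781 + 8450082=93284863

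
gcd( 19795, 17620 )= 5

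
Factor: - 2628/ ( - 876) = 3^1= 3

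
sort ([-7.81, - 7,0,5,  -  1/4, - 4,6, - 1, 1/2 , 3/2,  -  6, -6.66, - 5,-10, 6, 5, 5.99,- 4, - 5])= [ - 10, - 7.81, - 7, - 6.66,-6, - 5, - 5 ,  -  4, - 4,  -  1,-1/4, 0,1/2, 3/2,5, 5, 5.99 , 6, 6] 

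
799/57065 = 799/57065 = 0.01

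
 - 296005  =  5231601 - 5527606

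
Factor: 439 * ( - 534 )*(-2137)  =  2^1 * 3^1*89^1*439^1*2137^1= 500968362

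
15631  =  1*15631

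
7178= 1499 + 5679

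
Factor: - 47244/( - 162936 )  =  2^( - 1)*3^ (-1 )*73^( - 1 )*127^1 = 127/438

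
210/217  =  30/31 = 0.97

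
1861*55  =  102355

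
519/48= 10 + 13/16  =  10.81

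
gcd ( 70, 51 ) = 1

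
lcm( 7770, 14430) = 101010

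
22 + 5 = 27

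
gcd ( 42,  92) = 2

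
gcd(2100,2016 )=84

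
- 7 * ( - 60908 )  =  426356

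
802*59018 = 47332436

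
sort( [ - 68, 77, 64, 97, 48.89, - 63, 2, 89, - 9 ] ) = [ - 68,- 63, - 9 , 2,48.89,  64 , 77,89 , 97] 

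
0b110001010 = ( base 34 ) bk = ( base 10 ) 394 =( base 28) E2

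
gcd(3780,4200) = 420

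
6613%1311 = 58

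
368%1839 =368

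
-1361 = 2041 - 3402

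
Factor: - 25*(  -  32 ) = 800 = 2^5*5^2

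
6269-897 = 5372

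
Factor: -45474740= -2^2*5^1 * 41^1 * 55457^1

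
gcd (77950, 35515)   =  5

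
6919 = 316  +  6603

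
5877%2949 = 2928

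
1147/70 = 16 + 27/70 = 16.39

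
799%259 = 22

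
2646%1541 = 1105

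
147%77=70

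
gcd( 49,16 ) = 1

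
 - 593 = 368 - 961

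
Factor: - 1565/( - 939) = 5/3 =3^( - 1 ) * 5^1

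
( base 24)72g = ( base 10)4096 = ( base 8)10000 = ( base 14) 16C8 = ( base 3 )12121201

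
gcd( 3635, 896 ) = 1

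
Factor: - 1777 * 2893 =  - 11^1*263^1*1777^1 = - 5140861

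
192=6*32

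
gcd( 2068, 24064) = 188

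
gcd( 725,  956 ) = 1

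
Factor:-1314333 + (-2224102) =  - 5^1*23^1*29^1*1061^1 = - 3538435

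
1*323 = 323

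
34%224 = 34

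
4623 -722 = 3901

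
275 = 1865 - 1590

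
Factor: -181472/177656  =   - 428/419 = -2^2*107^1 * 419^( - 1 ) 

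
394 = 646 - 252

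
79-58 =21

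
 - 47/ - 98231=47/98231 = 0.00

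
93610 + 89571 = 183181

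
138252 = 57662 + 80590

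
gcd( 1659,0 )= 1659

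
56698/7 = 8099 + 5/7 = 8099.71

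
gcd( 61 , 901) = 1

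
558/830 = 279/415 = 0.67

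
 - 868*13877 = -12045236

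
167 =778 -611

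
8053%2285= 1198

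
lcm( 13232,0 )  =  0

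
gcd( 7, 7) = 7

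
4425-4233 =192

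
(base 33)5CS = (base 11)4456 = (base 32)5ND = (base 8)13355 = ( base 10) 5869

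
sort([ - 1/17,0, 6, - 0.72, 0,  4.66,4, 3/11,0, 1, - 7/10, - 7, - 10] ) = [-10,-7, - 0.72, - 7/10,-1/17, 0,0 , 0,  3/11 , 1, 4, 4.66,6]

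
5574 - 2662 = 2912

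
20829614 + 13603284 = 34432898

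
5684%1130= 34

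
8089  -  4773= 3316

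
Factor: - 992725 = -5^2 * 39709^1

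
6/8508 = 1/1418 = 0.00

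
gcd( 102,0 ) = 102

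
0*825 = 0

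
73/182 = 73/182 = 0.40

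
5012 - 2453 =2559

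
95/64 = 1 + 31/64 = 1.48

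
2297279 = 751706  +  1545573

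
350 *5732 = 2006200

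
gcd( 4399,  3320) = 83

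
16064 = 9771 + 6293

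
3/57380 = 3/57380 = 0.00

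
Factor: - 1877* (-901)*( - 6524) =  - 2^2*7^1*17^1*53^1*233^1*  1877^1 = - 11033238748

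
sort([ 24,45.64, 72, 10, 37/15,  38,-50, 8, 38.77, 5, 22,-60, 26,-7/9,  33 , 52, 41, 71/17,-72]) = [ -72, - 60,-50, - 7/9, 37/15, 71/17, 5,  8, 10,22, 24, 26,33, 38,38.77, 41,45.64,  52, 72 ]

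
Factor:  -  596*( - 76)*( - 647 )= - 29306512 = -2^4*19^1*149^1*647^1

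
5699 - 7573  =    -  1874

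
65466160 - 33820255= 31645905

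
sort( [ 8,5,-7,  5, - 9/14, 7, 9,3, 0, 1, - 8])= [ -8, - 7, - 9/14, 0, 1,3 , 5,  5, 7, 8,9 ] 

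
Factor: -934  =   - 2^1*467^1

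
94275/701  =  94275/701 =134.49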